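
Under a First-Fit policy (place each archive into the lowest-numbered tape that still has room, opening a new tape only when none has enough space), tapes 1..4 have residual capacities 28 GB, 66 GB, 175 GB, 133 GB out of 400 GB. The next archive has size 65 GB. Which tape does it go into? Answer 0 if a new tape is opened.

2

Tapes with room: tape 2 (66 GB), tape 3 (175 GB), tape 4 (133 GB).
The first with room is tape 2.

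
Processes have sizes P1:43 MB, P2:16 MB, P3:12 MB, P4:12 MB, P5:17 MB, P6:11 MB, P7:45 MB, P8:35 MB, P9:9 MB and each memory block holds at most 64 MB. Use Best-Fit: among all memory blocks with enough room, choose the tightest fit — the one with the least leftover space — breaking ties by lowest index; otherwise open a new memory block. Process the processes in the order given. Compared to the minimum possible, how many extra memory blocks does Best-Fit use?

0

Best-Fit: [43,16] [12,12,17,11,9] [45] [35] → 4 memory blocks.
Total size 200 MB; any packing needs at least ⌈200/64⌉ = 4 memory blocks.
So 4 is already optimal.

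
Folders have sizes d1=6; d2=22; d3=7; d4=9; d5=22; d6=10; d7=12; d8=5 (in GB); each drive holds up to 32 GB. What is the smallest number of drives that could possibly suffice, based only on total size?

3

Total size = 6 + 22 + 7 + 9 + 22 + 10 + 12 + 5 = 93 GB.
⌈93 / 32⌉ = 3.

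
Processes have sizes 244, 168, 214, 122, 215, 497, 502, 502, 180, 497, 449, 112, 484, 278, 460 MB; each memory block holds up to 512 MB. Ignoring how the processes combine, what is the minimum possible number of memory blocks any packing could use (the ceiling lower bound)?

10

Total size = 244 + 168 + 214 + 122 + 215 + 497 + 502 + 502 + 180 + 497 + 449 + 112 + 484 + 278 + 460 = 4924 MB.
⌈4924 / 512⌉ = 10.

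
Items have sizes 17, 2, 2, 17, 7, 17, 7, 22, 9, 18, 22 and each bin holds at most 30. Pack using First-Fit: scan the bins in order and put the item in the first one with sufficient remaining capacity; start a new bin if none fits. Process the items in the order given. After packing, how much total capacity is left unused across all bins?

Put 17 in bin 1; 13 remain.
Put 2 in bin 1; 11 remain.
Put 2 in bin 1; 9 remain.
Put 17 in bin 2; 13 remain.
Put 7 in bin 1; 2 remain.
Put 17 in bin 3; 13 remain.
Put 7 in bin 2; 6 remain.
Put 22 in bin 4; 8 remain.
Put 9 in bin 3; 4 remain.
Put 18 in bin 5; 12 remain.
Put 22 in bin 6; 8 remain.
6 bins × 30 = 180; used 140; unused 40.

40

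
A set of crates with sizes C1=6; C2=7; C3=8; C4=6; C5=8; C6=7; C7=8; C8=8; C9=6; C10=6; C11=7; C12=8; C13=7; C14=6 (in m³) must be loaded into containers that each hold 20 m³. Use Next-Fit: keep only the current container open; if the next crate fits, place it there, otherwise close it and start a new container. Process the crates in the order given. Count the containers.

Put C1 (6 m³) in container 1; 14 m³ remain.
Put C2 (7 m³) in container 1; 7 m³ remain.
Put C3 (8 m³) in container 2; 12 m³ remain.
Put C4 (6 m³) in container 2; 6 m³ remain.
Put C5 (8 m³) in container 3; 12 m³ remain.
Put C6 (7 m³) in container 3; 5 m³ remain.
Put C7 (8 m³) in container 4; 12 m³ remain.
Put C8 (8 m³) in container 4; 4 m³ remain.
Put C9 (6 m³) in container 5; 14 m³ remain.
Put C10 (6 m³) in container 5; 8 m³ remain.
Put C11 (7 m³) in container 5; 1 m³ remain.
Put C12 (8 m³) in container 6; 12 m³ remain.
Put C13 (7 m³) in container 6; 5 m³ remain.
Put C14 (6 m³) in container 7; 14 m³ remain.
Final containers: [6,7] [8,6] [8,7] [8,8] [6,6,7] [8,7] [6].

7 containers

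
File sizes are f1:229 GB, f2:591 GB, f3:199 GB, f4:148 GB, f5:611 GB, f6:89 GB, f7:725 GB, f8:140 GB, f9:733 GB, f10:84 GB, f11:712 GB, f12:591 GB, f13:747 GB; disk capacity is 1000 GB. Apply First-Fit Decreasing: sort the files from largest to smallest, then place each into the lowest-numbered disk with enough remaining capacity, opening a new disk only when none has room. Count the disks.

7

Sorted descending: 747, 733, 725, 712, 611, 591, 591, 229, 199, 148, 140, 89, 84.
disk 1: place 747 GB, 253 GB left
disk 2: place 733 GB, 267 GB left
disk 3: place 725 GB, 275 GB left
disk 4: place 712 GB, 288 GB left
disk 5: place 611 GB, 389 GB left
disk 6: place 591 GB, 409 GB left
disk 7: place 591 GB, 409 GB left
disk 1: place 229 GB, 24 GB left
disk 2: place 199 GB, 68 GB left
disk 3: place 148 GB, 127 GB left
disk 4: place 140 GB, 148 GB left
disk 3: place 89 GB, 38 GB left
disk 4: place 84 GB, 64 GB left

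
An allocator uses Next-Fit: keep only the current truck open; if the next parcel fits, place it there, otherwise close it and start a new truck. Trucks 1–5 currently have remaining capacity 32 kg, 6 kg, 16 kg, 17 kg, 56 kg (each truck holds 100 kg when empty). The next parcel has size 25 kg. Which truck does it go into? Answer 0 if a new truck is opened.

Next-Fit only looks at truck 5, which has 56 kg free.
25 kg fits there.

5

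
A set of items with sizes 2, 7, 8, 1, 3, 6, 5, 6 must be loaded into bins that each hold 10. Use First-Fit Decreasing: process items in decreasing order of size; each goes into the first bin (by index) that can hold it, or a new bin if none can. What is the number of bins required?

5 bins

Sorted descending: 8, 7, 6, 6, 5, 3, 2, 1.
8 → bin 1 (remaining 2)
7 → bin 2 (remaining 3)
6 → bin 3 (remaining 4)
6 → bin 4 (remaining 4)
5 → bin 5 (remaining 5)
3 → bin 2 (remaining 0)
2 → bin 1 (remaining 0)
1 → bin 3 (remaining 3)
Final bins: [8,2] [7,3] [6,1] [6] [5].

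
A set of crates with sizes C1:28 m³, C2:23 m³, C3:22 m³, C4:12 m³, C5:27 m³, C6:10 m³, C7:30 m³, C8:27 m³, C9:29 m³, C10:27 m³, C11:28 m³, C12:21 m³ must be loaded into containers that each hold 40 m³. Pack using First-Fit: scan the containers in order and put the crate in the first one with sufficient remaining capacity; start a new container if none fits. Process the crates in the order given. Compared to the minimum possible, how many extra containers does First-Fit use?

First-Fit: [28,12] [23,10] [22] [27] [30] [27] [29] [27] [28] [21] → 10 containers.
10 crates exceed 20 m³ (half the capacity), and no two of those can share a container, so at least 10 containers are needed.
So 10 is already optimal.

0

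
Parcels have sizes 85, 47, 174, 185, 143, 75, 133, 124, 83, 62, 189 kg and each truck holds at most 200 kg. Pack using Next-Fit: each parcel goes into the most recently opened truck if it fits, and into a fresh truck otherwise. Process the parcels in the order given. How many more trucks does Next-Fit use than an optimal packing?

Next-Fit: [85,47] [174] [185] [143] [75] [133] [124] [83,62] [189] → 9 trucks.
Total size 1300 kg; any packing needs at least ⌈1300/200⌉ = 7 trucks.
An optimal packing achieves that bound: [189] [185] [174] [143,47] [133,62] [124,75] [85,83] → 7 trucks.
Excess: 9 − 7 = 2.

2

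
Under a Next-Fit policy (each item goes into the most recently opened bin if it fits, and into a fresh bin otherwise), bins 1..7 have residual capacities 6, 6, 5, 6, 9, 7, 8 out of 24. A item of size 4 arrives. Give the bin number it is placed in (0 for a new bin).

Next-Fit only looks at bin 7, which has 8 free.
4 fits there.

7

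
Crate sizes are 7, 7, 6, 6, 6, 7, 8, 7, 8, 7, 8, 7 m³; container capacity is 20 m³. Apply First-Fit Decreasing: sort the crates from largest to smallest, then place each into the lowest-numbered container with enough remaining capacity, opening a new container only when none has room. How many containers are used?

5

Sorted descending: 8, 8, 8, 7, 7, 7, 7, 7, 7, 6, 6, 6.
8 m³ → container 1 (remaining 12 m³)
8 m³ → container 1 (remaining 4 m³)
8 m³ → container 2 (remaining 12 m³)
7 m³ → container 2 (remaining 5 m³)
7 m³ → container 3 (remaining 13 m³)
7 m³ → container 3 (remaining 6 m³)
7 m³ → container 4 (remaining 13 m³)
7 m³ → container 4 (remaining 6 m³)
7 m³ → container 5 (remaining 13 m³)
6 m³ → container 3 (remaining 0 m³)
6 m³ → container 4 (remaining 0 m³)
6 m³ → container 5 (remaining 7 m³)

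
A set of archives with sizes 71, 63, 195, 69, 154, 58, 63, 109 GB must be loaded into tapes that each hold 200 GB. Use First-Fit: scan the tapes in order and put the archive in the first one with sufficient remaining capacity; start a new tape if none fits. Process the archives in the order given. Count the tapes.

5 tapes

tape 1: place 71 GB, 129 GB left
tape 1: place 63 GB, 66 GB left
tape 2: place 195 GB, 5 GB left
tape 3: place 69 GB, 131 GB left
tape 4: place 154 GB, 46 GB left
tape 1: place 58 GB, 8 GB left
tape 3: place 63 GB, 68 GB left
tape 5: place 109 GB, 91 GB left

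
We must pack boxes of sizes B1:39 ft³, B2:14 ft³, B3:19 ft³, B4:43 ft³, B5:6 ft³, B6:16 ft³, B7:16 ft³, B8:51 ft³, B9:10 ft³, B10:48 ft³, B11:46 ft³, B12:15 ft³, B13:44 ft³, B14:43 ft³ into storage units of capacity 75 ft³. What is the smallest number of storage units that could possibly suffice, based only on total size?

6 storage units

Total size = 39 + 14 + 19 + 43 + 6 + 16 + 16 + 51 + 10 + 48 + 46 + 15 + 44 + 43 = 410 ft³.
⌈410 / 75⌉ = 6.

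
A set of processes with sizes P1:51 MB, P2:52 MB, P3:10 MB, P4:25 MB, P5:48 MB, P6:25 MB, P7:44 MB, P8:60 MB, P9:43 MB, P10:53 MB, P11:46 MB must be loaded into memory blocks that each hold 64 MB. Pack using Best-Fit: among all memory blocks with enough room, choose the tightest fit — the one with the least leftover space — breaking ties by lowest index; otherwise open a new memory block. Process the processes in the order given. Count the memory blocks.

memory block 1: place P1 (51 MB), 13 MB left
memory block 2: place P2 (52 MB), 12 MB left
memory block 2: place P3 (10 MB), 2 MB left
memory block 3: place P4 (25 MB), 39 MB left
memory block 4: place P5 (48 MB), 16 MB left
memory block 3: place P6 (25 MB), 14 MB left
memory block 5: place P7 (44 MB), 20 MB left
memory block 6: place P8 (60 MB), 4 MB left
memory block 7: place P9 (43 MB), 21 MB left
memory block 8: place P10 (53 MB), 11 MB left
memory block 9: place P11 (46 MB), 18 MB left
Final memory blocks: [51] [52,10] [25,25] [48] [44] [60] [43] [53] [46].

9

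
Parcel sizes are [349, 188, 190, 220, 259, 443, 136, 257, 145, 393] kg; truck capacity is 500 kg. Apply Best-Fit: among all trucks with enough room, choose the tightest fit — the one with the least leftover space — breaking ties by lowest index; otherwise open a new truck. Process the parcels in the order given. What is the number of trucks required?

349 kg → truck 1 (remaining 151 kg)
188 kg → truck 2 (remaining 312 kg)
190 kg → truck 2 (remaining 122 kg)
220 kg → truck 3 (remaining 280 kg)
259 kg → truck 3 (remaining 21 kg)
443 kg → truck 4 (remaining 57 kg)
136 kg → truck 1 (remaining 15 kg)
257 kg → truck 5 (remaining 243 kg)
145 kg → truck 5 (remaining 98 kg)
393 kg → truck 6 (remaining 107 kg)

6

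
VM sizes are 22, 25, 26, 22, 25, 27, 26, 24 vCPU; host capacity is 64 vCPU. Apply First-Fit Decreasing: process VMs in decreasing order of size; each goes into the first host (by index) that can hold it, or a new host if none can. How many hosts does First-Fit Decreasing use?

4 hosts

Sorted descending: 27, 26, 26, 25, 25, 24, 22, 22.
Put 27 vCPU in host 1; 37 vCPU remain.
Put 26 vCPU in host 1; 11 vCPU remain.
Put 26 vCPU in host 2; 38 vCPU remain.
Put 25 vCPU in host 2; 13 vCPU remain.
Put 25 vCPU in host 3; 39 vCPU remain.
Put 24 vCPU in host 3; 15 vCPU remain.
Put 22 vCPU in host 4; 42 vCPU remain.
Put 22 vCPU in host 4; 20 vCPU remain.
Final hosts: [27,26] [26,25] [25,24] [22,22].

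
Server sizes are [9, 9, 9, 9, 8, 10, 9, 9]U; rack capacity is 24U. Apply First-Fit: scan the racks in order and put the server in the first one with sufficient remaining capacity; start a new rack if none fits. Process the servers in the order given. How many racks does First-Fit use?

4 racks

9U → rack 1 (remaining 15U)
9U → rack 1 (remaining 6U)
9U → rack 2 (remaining 15U)
9U → rack 2 (remaining 6U)
8U → rack 3 (remaining 16U)
10U → rack 3 (remaining 6U)
9U → rack 4 (remaining 15U)
9U → rack 4 (remaining 6U)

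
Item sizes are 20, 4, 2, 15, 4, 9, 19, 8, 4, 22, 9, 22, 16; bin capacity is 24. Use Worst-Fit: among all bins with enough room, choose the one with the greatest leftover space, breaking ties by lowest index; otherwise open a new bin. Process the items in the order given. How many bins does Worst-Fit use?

8

bin 1: place 20, 4 left
bin 1: place 4, 0 left
bin 2: place 2, 22 left
bin 2: place 15, 7 left
bin 2: place 4, 3 left
bin 3: place 9, 15 left
bin 4: place 19, 5 left
bin 3: place 8, 7 left
bin 3: place 4, 3 left
bin 5: place 22, 2 left
bin 6: place 9, 15 left
bin 7: place 22, 2 left
bin 8: place 16, 8 left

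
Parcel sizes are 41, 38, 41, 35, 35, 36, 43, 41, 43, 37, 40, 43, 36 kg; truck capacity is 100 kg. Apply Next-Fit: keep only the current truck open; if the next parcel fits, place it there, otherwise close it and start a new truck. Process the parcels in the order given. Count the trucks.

Put 41 kg in truck 1; 59 kg remain.
Put 38 kg in truck 1; 21 kg remain.
Put 41 kg in truck 2; 59 kg remain.
Put 35 kg in truck 2; 24 kg remain.
Put 35 kg in truck 3; 65 kg remain.
Put 36 kg in truck 3; 29 kg remain.
Put 43 kg in truck 4; 57 kg remain.
Put 41 kg in truck 4; 16 kg remain.
Put 43 kg in truck 5; 57 kg remain.
Put 37 kg in truck 5; 20 kg remain.
Put 40 kg in truck 6; 60 kg remain.
Put 43 kg in truck 6; 17 kg remain.
Put 36 kg in truck 7; 64 kg remain.
Final trucks: [41,38] [41,35] [35,36] [43,41] [43,37] [40,43] [36].

7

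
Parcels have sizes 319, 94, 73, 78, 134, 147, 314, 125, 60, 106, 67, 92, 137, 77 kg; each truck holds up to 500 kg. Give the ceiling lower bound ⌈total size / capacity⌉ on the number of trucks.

Total size = 319 + 94 + 73 + 78 + 134 + 147 + 314 + 125 + 60 + 106 + 67 + 92 + 137 + 77 = 1823 kg.
⌈1823 / 500⌉ = 4.

4 trucks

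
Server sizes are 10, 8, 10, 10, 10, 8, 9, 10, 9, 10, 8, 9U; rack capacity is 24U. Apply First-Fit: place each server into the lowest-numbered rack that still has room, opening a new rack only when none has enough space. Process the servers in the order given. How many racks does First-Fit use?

6

rack 1: place 10U, 14U left
rack 1: place 8U, 6U left
rack 2: place 10U, 14U left
rack 2: place 10U, 4U left
rack 3: place 10U, 14U left
rack 3: place 8U, 6U left
rack 4: place 9U, 15U left
rack 4: place 10U, 5U left
rack 5: place 9U, 15U left
rack 5: place 10U, 5U left
rack 6: place 8U, 16U left
rack 6: place 9U, 7U left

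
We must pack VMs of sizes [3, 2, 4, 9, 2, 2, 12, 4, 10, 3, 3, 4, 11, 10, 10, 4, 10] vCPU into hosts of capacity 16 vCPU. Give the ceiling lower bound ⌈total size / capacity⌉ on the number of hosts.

7

Total size = 3 + 2 + 4 + 9 + 2 + 2 + 12 + 4 + 10 + 3 + 3 + 4 + 11 + 10 + 10 + 4 + 10 = 103 vCPU.
⌈103 / 16⌉ = 7.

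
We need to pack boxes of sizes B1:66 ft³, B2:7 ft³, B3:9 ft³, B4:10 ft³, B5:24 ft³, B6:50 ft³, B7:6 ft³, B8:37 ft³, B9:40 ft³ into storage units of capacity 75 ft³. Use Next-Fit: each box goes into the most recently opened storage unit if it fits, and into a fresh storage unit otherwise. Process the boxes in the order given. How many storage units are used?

5

Put B1 (66 ft³) in storage unit 1; 9 ft³ remain.
Put B2 (7 ft³) in storage unit 1; 2 ft³ remain.
Put B3 (9 ft³) in storage unit 2; 66 ft³ remain.
Put B4 (10 ft³) in storage unit 2; 56 ft³ remain.
Put B5 (24 ft³) in storage unit 2; 32 ft³ remain.
Put B6 (50 ft³) in storage unit 3; 25 ft³ remain.
Put B7 (6 ft³) in storage unit 3; 19 ft³ remain.
Put B8 (37 ft³) in storage unit 4; 38 ft³ remain.
Put B9 (40 ft³) in storage unit 5; 35 ft³ remain.
Final storage units: [66,7] [9,10,24] [50,6] [37] [40].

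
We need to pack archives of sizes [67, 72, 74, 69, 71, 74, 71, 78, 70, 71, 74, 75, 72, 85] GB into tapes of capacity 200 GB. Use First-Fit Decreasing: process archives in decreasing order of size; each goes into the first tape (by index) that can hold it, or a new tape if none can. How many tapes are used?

7

Sorted descending: 85, 78, 75, 74, 74, 74, 72, 72, 71, 71, 71, 70, 69, 67.
Put 85 GB in tape 1; 115 GB remain.
Put 78 GB in tape 1; 37 GB remain.
Put 75 GB in tape 2; 125 GB remain.
Put 74 GB in tape 2; 51 GB remain.
Put 74 GB in tape 3; 126 GB remain.
Put 74 GB in tape 3; 52 GB remain.
Put 72 GB in tape 4; 128 GB remain.
Put 72 GB in tape 4; 56 GB remain.
Put 71 GB in tape 5; 129 GB remain.
Put 71 GB in tape 5; 58 GB remain.
Put 71 GB in tape 6; 129 GB remain.
Put 70 GB in tape 6; 59 GB remain.
Put 69 GB in tape 7; 131 GB remain.
Put 67 GB in tape 7; 64 GB remain.
Final tapes: [85,78] [75,74] [74,74] [72,72] [71,71] [71,70] [69,67].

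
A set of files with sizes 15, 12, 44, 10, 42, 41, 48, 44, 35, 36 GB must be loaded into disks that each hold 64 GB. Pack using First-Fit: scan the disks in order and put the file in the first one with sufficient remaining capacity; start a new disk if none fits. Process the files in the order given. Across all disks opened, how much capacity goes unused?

185

disk 1: place 15 GB, 49 GB left
disk 1: place 12 GB, 37 GB left
disk 2: place 44 GB, 20 GB left
disk 1: place 10 GB, 27 GB left
disk 3: place 42 GB, 22 GB left
disk 4: place 41 GB, 23 GB left
disk 5: place 48 GB, 16 GB left
disk 6: place 44 GB, 20 GB left
disk 7: place 35 GB, 29 GB left
disk 8: place 36 GB, 28 GB left
8 disks × 64 GB = 512 GB; used 327 GB; unused 185 GB.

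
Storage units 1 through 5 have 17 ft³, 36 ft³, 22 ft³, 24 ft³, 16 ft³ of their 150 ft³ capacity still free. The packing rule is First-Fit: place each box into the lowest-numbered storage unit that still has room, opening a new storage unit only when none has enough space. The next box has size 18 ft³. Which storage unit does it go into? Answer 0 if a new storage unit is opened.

Storage units with room: storage unit 2 (36 ft³), storage unit 3 (22 ft³), storage unit 4 (24 ft³).
The first with room is storage unit 2.

2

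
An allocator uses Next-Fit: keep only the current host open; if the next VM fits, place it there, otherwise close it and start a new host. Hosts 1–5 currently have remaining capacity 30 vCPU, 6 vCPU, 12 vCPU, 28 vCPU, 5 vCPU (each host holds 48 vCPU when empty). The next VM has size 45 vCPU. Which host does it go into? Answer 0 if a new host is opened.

Next-Fit only looks at host 5, which has 5 vCPU free.
45 vCPU does not fit, so a new host is opened.

0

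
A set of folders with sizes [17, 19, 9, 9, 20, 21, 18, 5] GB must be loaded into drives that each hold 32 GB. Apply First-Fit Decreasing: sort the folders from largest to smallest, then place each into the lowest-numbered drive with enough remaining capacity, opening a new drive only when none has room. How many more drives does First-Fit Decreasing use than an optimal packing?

0

First-Fit Decreasing: [21,9] [20,9] [19,5] [18] [17] → 5 drives.
5 folders exceed 16 GB (half the capacity), and no two of those can share a drive, so at least 5 drives are needed.
So 5 is already optimal.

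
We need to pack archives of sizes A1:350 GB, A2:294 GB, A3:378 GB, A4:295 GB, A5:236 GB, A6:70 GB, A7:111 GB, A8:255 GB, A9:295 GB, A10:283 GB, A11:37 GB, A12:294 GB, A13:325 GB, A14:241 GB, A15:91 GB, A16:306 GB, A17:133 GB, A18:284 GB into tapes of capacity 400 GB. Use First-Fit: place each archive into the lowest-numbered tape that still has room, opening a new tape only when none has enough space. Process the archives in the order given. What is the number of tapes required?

13

A1 (350 GB) → tape 1 (remaining 50 GB)
A2 (294 GB) → tape 2 (remaining 106 GB)
A3 (378 GB) → tape 3 (remaining 22 GB)
A4 (295 GB) → tape 4 (remaining 105 GB)
A5 (236 GB) → tape 5 (remaining 164 GB)
A6 (70 GB) → tape 2 (remaining 36 GB)
A7 (111 GB) → tape 5 (remaining 53 GB)
A8 (255 GB) → tape 6 (remaining 145 GB)
A9 (295 GB) → tape 7 (remaining 105 GB)
A10 (283 GB) → tape 8 (remaining 117 GB)
A11 (37 GB) → tape 1 (remaining 13 GB)
A12 (294 GB) → tape 9 (remaining 106 GB)
A13 (325 GB) → tape 10 (remaining 75 GB)
A14 (241 GB) → tape 11 (remaining 159 GB)
A15 (91 GB) → tape 4 (remaining 14 GB)
A16 (306 GB) → tape 12 (remaining 94 GB)
A17 (133 GB) → tape 6 (remaining 12 GB)
A18 (284 GB) → tape 13 (remaining 116 GB)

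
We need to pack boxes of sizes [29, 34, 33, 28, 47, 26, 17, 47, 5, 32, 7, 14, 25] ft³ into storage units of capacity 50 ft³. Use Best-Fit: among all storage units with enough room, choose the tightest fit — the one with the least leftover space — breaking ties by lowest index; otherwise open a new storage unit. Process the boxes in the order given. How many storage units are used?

9

29 ft³ → storage unit 1 (remaining 21 ft³)
34 ft³ → storage unit 2 (remaining 16 ft³)
33 ft³ → storage unit 3 (remaining 17 ft³)
28 ft³ → storage unit 4 (remaining 22 ft³)
47 ft³ → storage unit 5 (remaining 3 ft³)
26 ft³ → storage unit 6 (remaining 24 ft³)
17 ft³ → storage unit 3 (remaining 0 ft³)
47 ft³ → storage unit 7 (remaining 3 ft³)
5 ft³ → storage unit 2 (remaining 11 ft³)
32 ft³ → storage unit 8 (remaining 18 ft³)
7 ft³ → storage unit 2 (remaining 4 ft³)
14 ft³ → storage unit 8 (remaining 4 ft³)
25 ft³ → storage unit 9 (remaining 25 ft³)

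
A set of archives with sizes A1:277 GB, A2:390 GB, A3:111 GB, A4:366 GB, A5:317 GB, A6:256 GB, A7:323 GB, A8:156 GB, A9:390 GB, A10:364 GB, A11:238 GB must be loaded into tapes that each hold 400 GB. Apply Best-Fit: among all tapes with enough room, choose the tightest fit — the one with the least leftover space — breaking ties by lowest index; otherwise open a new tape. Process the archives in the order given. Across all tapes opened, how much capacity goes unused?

Put A1 (277 GB) in tape 1; 123 GB remain.
Put A2 (390 GB) in tape 2; 10 GB remain.
Put A3 (111 GB) in tape 1; 12 GB remain.
Put A4 (366 GB) in tape 3; 34 GB remain.
Put A5 (317 GB) in tape 4; 83 GB remain.
Put A6 (256 GB) in tape 5; 144 GB remain.
Put A7 (323 GB) in tape 6; 77 GB remain.
Put A8 (156 GB) in tape 7; 244 GB remain.
Put A9 (390 GB) in tape 8; 10 GB remain.
Put A10 (364 GB) in tape 9; 36 GB remain.
Put A11 (238 GB) in tape 7; 6 GB remain.
9 tapes × 400 GB = 3600 GB; used 3188 GB; unused 412 GB.

412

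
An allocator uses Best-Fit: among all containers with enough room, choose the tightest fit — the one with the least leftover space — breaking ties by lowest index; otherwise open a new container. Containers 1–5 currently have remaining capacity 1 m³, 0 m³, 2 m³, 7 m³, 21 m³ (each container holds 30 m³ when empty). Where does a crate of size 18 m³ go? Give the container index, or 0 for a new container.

5

Containers with room: container 5 (21 m³).
Tightest fit is container 5 with 21 m³ free.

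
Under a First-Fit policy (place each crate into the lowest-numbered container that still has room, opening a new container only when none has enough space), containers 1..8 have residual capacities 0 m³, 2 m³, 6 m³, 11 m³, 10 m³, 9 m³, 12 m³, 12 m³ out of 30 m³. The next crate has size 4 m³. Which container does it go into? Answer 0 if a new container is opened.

3

Containers with room: container 3 (6 m³), container 4 (11 m³), container 5 (10 m³), container 6 (9 m³), container 7 (12 m³), container 8 (12 m³).
The first with room is container 3.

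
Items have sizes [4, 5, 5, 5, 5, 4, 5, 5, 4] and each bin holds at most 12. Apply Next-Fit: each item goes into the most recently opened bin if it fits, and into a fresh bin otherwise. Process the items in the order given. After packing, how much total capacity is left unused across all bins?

18

4 → bin 1 (remaining 8)
5 → bin 1 (remaining 3)
5 → bin 2 (remaining 7)
5 → bin 2 (remaining 2)
5 → bin 3 (remaining 7)
4 → bin 3 (remaining 3)
5 → bin 4 (remaining 7)
5 → bin 4 (remaining 2)
4 → bin 5 (remaining 8)
5 bins × 12 = 60; used 42; unused 18.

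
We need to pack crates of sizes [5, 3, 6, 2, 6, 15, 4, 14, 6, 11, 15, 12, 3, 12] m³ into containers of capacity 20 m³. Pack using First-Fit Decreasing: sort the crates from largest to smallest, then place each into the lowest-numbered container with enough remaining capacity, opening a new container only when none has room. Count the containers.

6

Sorted descending: 15, 15, 14, 12, 12, 11, 6, 6, 6, 5, 4, 3, 3, 2.
Put 15 m³ in container 1; 5 m³ remain.
Put 15 m³ in container 2; 5 m³ remain.
Put 14 m³ in container 3; 6 m³ remain.
Put 12 m³ in container 4; 8 m³ remain.
Put 12 m³ in container 5; 8 m³ remain.
Put 11 m³ in container 6; 9 m³ remain.
Put 6 m³ in container 3; 0 m³ remain.
Put 6 m³ in container 4; 2 m³ remain.
Put 6 m³ in container 5; 2 m³ remain.
Put 5 m³ in container 1; 0 m³ remain.
Put 4 m³ in container 2; 1 m³ remain.
Put 3 m³ in container 6; 6 m³ remain.
Put 3 m³ in container 6; 3 m³ remain.
Put 2 m³ in container 4; 0 m³ remain.
Final containers: [15,5] [15,4] [14,6] [12,6,2] [12,6] [11,3,3].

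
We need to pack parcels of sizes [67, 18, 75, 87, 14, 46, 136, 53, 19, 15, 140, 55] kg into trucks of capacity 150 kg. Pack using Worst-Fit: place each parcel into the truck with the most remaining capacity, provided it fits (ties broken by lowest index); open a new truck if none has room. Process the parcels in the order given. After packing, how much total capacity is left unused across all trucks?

Put 67 kg in truck 1; 83 kg remain.
Put 18 kg in truck 1; 65 kg remain.
Put 75 kg in truck 2; 75 kg remain.
Put 87 kg in truck 3; 63 kg remain.
Put 14 kg in truck 2; 61 kg remain.
Put 46 kg in truck 1; 19 kg remain.
Put 136 kg in truck 4; 14 kg remain.
Put 53 kg in truck 3; 10 kg remain.
Put 19 kg in truck 2; 42 kg remain.
Put 15 kg in truck 2; 27 kg remain.
Put 140 kg in truck 5; 10 kg remain.
Put 55 kg in truck 6; 95 kg remain.
6 trucks × 150 kg = 900 kg; used 725 kg; unused 175 kg.

175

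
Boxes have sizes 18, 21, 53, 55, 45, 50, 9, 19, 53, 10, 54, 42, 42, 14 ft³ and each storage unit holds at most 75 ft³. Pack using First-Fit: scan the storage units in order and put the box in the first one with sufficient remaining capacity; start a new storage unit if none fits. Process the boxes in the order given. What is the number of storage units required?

Put 18 ft³ in storage unit 1; 57 ft³ remain.
Put 21 ft³ in storage unit 1; 36 ft³ remain.
Put 53 ft³ in storage unit 2; 22 ft³ remain.
Put 55 ft³ in storage unit 3; 20 ft³ remain.
Put 45 ft³ in storage unit 4; 30 ft³ remain.
Put 50 ft³ in storage unit 5; 25 ft³ remain.
Put 9 ft³ in storage unit 1; 27 ft³ remain.
Put 19 ft³ in storage unit 1; 8 ft³ remain.
Put 53 ft³ in storage unit 6; 22 ft³ remain.
Put 10 ft³ in storage unit 2; 12 ft³ remain.
Put 54 ft³ in storage unit 7; 21 ft³ remain.
Put 42 ft³ in storage unit 8; 33 ft³ remain.
Put 42 ft³ in storage unit 9; 33 ft³ remain.
Put 14 ft³ in storage unit 3; 6 ft³ remain.
Final storage units: [18,21,9,19] [53,10] [55,14] [45] [50] [53] [54] [42] [42].

9 storage units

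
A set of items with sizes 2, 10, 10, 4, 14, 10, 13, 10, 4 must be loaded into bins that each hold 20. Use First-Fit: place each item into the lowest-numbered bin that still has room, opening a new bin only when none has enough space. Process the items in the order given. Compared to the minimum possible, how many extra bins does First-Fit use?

First-Fit: [2,10,4,4] [10,10] [14] [13] [10] → 5 bins.
Total size 77; any packing needs at least ⌈77/20⌉ = 4 bins.
An optimal packing achieves that bound: [14,4,2] [13,4] [10,10] [10,10] → 4 bins.
Excess: 5 − 4 = 1.

1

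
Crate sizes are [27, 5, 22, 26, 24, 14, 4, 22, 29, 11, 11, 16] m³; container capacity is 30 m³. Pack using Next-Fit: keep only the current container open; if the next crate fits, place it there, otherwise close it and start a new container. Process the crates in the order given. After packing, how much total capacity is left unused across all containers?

59

container 1: place 27 m³, 3 m³ left
container 2: place 5 m³, 25 m³ left
container 2: place 22 m³, 3 m³ left
container 3: place 26 m³, 4 m³ left
container 4: place 24 m³, 6 m³ left
container 5: place 14 m³, 16 m³ left
container 5: place 4 m³, 12 m³ left
container 6: place 22 m³, 8 m³ left
container 7: place 29 m³, 1 m³ left
container 8: place 11 m³, 19 m³ left
container 8: place 11 m³, 8 m³ left
container 9: place 16 m³, 14 m³ left
9 containers × 30 m³ = 270 m³; used 211 m³; unused 59 m³.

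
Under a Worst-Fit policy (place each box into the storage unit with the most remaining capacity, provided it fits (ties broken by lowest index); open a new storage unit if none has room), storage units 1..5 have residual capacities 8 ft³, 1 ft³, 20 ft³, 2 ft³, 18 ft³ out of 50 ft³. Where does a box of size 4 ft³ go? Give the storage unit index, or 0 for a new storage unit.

3

Storage units with room: storage unit 1 (8 ft³), storage unit 3 (20 ft³), storage unit 5 (18 ft³).
Most room is storage unit 3 with 20 ft³ free.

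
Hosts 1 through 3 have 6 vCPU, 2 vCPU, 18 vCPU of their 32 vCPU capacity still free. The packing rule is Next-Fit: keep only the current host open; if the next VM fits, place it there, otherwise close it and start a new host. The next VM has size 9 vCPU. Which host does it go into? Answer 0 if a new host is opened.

Next-Fit only looks at host 3, which has 18 vCPU free.
9 vCPU fits there.

3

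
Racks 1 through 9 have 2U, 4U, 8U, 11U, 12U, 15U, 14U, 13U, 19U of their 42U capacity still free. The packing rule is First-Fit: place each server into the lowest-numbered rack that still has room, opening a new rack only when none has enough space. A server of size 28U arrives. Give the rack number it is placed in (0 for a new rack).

0

No rack has ≥ 28U free, so a new rack is opened.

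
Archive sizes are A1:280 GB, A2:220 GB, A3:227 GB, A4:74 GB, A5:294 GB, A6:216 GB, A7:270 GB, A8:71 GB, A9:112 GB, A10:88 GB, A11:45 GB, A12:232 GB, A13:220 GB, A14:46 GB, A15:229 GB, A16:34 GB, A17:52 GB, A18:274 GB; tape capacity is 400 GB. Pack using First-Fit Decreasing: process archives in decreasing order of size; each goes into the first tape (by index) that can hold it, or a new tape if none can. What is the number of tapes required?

Sorted descending: 294, 280, 274, 270, 232, 229, 227, 220, 220, 216, 112, 88, 74, 71, 52, 46, 45, 34.
294 GB → tape 1 (remaining 106 GB)
280 GB → tape 2 (remaining 120 GB)
274 GB → tape 3 (remaining 126 GB)
270 GB → tape 4 (remaining 130 GB)
232 GB → tape 5 (remaining 168 GB)
229 GB → tape 6 (remaining 171 GB)
227 GB → tape 7 (remaining 173 GB)
220 GB → tape 8 (remaining 180 GB)
220 GB → tape 9 (remaining 180 GB)
216 GB → tape 10 (remaining 184 GB)
112 GB → tape 2 (remaining 8 GB)
88 GB → tape 1 (remaining 18 GB)
74 GB → tape 3 (remaining 52 GB)
71 GB → tape 4 (remaining 59 GB)
52 GB → tape 3 (remaining 0 GB)
46 GB → tape 4 (remaining 13 GB)
45 GB → tape 5 (remaining 123 GB)
34 GB → tape 5 (remaining 89 GB)
Final tapes: [294,88] [280,112] [274,74,52] [270,71,46] [232,45,34] [229] [227] [220] [220] [216].

10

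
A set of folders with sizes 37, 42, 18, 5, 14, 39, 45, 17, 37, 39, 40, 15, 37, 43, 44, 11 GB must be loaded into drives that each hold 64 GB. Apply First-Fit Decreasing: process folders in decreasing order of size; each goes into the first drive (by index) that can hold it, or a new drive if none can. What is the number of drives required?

Sorted descending: 45, 44, 43, 42, 40, 39, 39, 37, 37, 37, 18, 17, 15, 14, 11, 5.
Put 45 GB in drive 1; 19 GB remain.
Put 44 GB in drive 2; 20 GB remain.
Put 43 GB in drive 3; 21 GB remain.
Put 42 GB in drive 4; 22 GB remain.
Put 40 GB in drive 5; 24 GB remain.
Put 39 GB in drive 6; 25 GB remain.
Put 39 GB in drive 7; 25 GB remain.
Put 37 GB in drive 8; 27 GB remain.
Put 37 GB in drive 9; 27 GB remain.
Put 37 GB in drive 10; 27 GB remain.
Put 18 GB in drive 1; 1 GB remain.
Put 17 GB in drive 2; 3 GB remain.
Put 15 GB in drive 3; 6 GB remain.
Put 14 GB in drive 4; 8 GB remain.
Put 11 GB in drive 5; 13 GB remain.
Put 5 GB in drive 3; 1 GB remain.
Final drives: [45,18] [44,17] [43,15,5] [42,14] [40,11] [39] [39] [37] [37] [37].

10 drives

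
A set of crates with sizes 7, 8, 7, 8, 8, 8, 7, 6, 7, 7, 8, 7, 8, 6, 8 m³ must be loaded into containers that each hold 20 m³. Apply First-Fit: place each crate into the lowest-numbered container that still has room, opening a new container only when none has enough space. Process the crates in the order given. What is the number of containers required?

7 containers

Put 7 m³ in container 1; 13 m³ remain.
Put 8 m³ in container 1; 5 m³ remain.
Put 7 m³ in container 2; 13 m³ remain.
Put 8 m³ in container 2; 5 m³ remain.
Put 8 m³ in container 3; 12 m³ remain.
Put 8 m³ in container 3; 4 m³ remain.
Put 7 m³ in container 4; 13 m³ remain.
Put 6 m³ in container 4; 7 m³ remain.
Put 7 m³ in container 4; 0 m³ remain.
Put 7 m³ in container 5; 13 m³ remain.
Put 8 m³ in container 5; 5 m³ remain.
Put 7 m³ in container 6; 13 m³ remain.
Put 8 m³ in container 6; 5 m³ remain.
Put 6 m³ in container 7; 14 m³ remain.
Put 8 m³ in container 7; 6 m³ remain.
Final containers: [7,8] [7,8] [8,8] [7,6,7] [7,8] [7,8] [6,8].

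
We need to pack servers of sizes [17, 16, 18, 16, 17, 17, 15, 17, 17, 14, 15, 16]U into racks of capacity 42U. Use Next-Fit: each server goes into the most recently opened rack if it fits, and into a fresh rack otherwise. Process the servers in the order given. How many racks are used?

6

rack 1: place 17U, 25U left
rack 1: place 16U, 9U left
rack 2: place 18U, 24U left
rack 2: place 16U, 8U left
rack 3: place 17U, 25U left
rack 3: place 17U, 8U left
rack 4: place 15U, 27U left
rack 4: place 17U, 10U left
rack 5: place 17U, 25U left
rack 5: place 14U, 11U left
rack 6: place 15U, 27U left
rack 6: place 16U, 11U left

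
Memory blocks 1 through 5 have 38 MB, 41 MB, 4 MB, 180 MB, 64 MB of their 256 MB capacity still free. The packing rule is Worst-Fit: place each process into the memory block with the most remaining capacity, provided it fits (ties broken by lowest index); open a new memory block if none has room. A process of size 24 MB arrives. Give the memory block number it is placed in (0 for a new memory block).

4

Memory blocks with room: memory block 1 (38 MB), memory block 2 (41 MB), memory block 4 (180 MB), memory block 5 (64 MB).
Most room is memory block 4 with 180 MB free.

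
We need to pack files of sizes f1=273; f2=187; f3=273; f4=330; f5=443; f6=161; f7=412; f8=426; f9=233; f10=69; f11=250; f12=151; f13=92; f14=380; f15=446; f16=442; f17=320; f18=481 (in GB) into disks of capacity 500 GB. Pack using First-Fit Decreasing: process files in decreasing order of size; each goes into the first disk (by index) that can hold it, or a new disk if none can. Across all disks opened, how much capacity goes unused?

Sorted descending: 481, 446, 443, 442, 426, 412, 380, 330, 320, 273, 273, 250, 233, 187, 161, 151, 92, 69.
Put 481 GB in disk 1; 19 GB remain.
Put 446 GB in disk 2; 54 GB remain.
Put 443 GB in disk 3; 57 GB remain.
Put 442 GB in disk 4; 58 GB remain.
Put 426 GB in disk 5; 74 GB remain.
Put 412 GB in disk 6; 88 GB remain.
Put 380 GB in disk 7; 120 GB remain.
Put 330 GB in disk 8; 170 GB remain.
Put 320 GB in disk 9; 180 GB remain.
Put 273 GB in disk 10; 227 GB remain.
Put 273 GB in disk 11; 227 GB remain.
Put 250 GB in disk 12; 250 GB remain.
Put 233 GB in disk 12; 17 GB remain.
Put 187 GB in disk 10; 40 GB remain.
Put 161 GB in disk 8; 9 GB remain.
Put 151 GB in disk 9; 29 GB remain.
Put 92 GB in disk 7; 28 GB remain.
Put 69 GB in disk 5; 5 GB remain.
12 disks × 500 GB = 6000 GB; used 5369 GB; unused 631 GB.

631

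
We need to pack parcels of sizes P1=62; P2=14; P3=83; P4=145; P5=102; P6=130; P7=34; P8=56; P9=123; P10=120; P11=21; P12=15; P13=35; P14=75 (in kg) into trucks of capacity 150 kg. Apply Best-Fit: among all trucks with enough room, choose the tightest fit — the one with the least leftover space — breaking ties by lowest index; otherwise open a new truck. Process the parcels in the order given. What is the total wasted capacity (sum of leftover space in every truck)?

truck 1: place P1 (62 kg), 88 kg left
truck 1: place P2 (14 kg), 74 kg left
truck 2: place P3 (83 kg), 67 kg left
truck 3: place P4 (145 kg), 5 kg left
truck 4: place P5 (102 kg), 48 kg left
truck 5: place P6 (130 kg), 20 kg left
truck 4: place P7 (34 kg), 14 kg left
truck 2: place P8 (56 kg), 11 kg left
truck 6: place P9 (123 kg), 27 kg left
truck 7: place P10 (120 kg), 30 kg left
truck 6: place P11 (21 kg), 6 kg left
truck 5: place P12 (15 kg), 5 kg left
truck 1: place P13 (35 kg), 39 kg left
truck 8: place P14 (75 kg), 75 kg left
8 trucks × 150 kg = 1200 kg; used 1015 kg; unused 185 kg.

185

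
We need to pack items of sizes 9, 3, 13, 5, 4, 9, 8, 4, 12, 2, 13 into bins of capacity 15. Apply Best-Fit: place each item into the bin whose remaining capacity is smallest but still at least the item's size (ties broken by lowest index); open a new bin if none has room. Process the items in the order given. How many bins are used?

9 → bin 1 (remaining 6)
3 → bin 1 (remaining 3)
13 → bin 2 (remaining 2)
5 → bin 3 (remaining 10)
4 → bin 3 (remaining 6)
9 → bin 4 (remaining 6)
8 → bin 5 (remaining 7)
4 → bin 3 (remaining 2)
12 → bin 6 (remaining 3)
2 → bin 2 (remaining 0)
13 → bin 7 (remaining 2)
Final bins: [9,3] [13,2] [5,4,4] [9] [8] [12] [13].

7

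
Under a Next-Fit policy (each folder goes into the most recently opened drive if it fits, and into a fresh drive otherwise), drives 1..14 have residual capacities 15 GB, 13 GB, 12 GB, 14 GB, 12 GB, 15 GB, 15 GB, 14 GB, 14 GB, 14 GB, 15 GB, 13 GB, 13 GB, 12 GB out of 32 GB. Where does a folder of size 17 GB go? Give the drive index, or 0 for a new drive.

Next-Fit only looks at drive 14, which has 12 GB free.
17 GB does not fit, so a new drive is opened.

0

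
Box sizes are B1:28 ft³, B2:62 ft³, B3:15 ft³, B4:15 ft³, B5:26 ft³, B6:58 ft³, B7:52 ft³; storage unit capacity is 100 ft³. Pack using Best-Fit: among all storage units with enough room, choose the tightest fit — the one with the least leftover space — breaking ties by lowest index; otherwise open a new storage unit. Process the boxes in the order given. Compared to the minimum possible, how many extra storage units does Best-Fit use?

1

Best-Fit: [28,62] [15,15,26] [58] [52] → 4 storage units.
Total size 256 ft³; any packing needs at least ⌈256/100⌉ = 3 storage units.
An optimal packing achieves that bound: [62,28] [58,26,15] [52,15] → 3 storage units.
Excess: 4 − 3 = 1.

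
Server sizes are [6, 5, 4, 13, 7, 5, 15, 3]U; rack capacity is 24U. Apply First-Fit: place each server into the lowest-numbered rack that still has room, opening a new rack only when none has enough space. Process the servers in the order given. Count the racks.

3

rack 1: place 6U, 18U left
rack 1: place 5U, 13U left
rack 1: place 4U, 9U left
rack 2: place 13U, 11U left
rack 1: place 7U, 2U left
rack 2: place 5U, 6U left
rack 3: place 15U, 9U left
rack 2: place 3U, 3U left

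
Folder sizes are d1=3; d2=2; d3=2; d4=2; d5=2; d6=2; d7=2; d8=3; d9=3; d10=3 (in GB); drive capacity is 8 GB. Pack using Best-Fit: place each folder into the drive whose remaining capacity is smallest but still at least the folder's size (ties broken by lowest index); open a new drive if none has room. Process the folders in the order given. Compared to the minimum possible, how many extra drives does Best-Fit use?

Best-Fit: [3,2,2] [2,2,2,2] [3,3] [3] → 4 drives.
Total size 24 GB; any packing needs at least ⌈24/8⌉ = 3 drives.
An optimal packing achieves that bound: [3,3,2] [3,3,2] [2,2,2,2] → 3 drives.
Excess: 4 − 3 = 1.

1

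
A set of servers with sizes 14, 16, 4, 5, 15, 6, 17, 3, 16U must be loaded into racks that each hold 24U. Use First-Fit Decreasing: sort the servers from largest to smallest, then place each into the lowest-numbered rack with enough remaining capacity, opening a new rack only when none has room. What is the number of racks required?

5 racks

Sorted descending: 17, 16, 16, 15, 14, 6, 5, 4, 3.
Put 17U in rack 1; 7U remain.
Put 16U in rack 2; 8U remain.
Put 16U in rack 3; 8U remain.
Put 15U in rack 4; 9U remain.
Put 14U in rack 5; 10U remain.
Put 6U in rack 1; 1U remain.
Put 5U in rack 2; 3U remain.
Put 4U in rack 3; 4U remain.
Put 3U in rack 2; 0U remain.
Final racks: [17,6] [16,5,3] [16,4] [15] [14].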